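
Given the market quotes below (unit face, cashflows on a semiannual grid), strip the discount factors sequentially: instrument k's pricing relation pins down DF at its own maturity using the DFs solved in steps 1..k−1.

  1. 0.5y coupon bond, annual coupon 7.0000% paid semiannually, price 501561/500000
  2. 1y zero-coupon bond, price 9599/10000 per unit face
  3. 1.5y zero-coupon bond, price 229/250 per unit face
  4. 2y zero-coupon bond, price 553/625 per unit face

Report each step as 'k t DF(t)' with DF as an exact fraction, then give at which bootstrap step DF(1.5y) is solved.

1 1/2 2423/2500
2 1 9599/10000
3 3/2 229/250
4 2 553/625
DF(1.5y) is solved at step 3

step 1 [0.5y] bond c/2=7/200: DF=(501561/500000 − 7/200·(0))/(1+7/200) = 2423/2500 ≈ 0.969200
step 2 [1y] zero: DF = P = 9599/10000 ≈ 0.959900
step 3 [1.5y] zero: DF = P = 229/250 ≈ 0.916000
step 4 [2y] zero: DF = P = 553/625 ≈ 0.884800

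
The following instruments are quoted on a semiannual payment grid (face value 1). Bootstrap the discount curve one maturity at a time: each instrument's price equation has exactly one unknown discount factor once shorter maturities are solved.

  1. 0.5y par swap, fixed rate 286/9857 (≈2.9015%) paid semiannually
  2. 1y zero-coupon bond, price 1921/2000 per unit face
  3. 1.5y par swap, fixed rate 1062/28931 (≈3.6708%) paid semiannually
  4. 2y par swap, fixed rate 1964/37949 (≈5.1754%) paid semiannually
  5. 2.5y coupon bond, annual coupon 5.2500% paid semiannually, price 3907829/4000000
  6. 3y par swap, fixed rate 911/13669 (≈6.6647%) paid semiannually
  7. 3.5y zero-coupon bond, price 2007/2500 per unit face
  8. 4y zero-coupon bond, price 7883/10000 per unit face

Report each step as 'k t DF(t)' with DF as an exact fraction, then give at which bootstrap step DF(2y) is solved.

step 1 [0.5y] swap r/2=143/9857: DF=(1 − 143/9857·(0))/(1+143/9857) = 9857/10000 ≈ 0.985700
step 2 [1y] zero: DF = P = 1921/2000 ≈ 0.960500
step 3 [1.5y] swap r/2=531/28931: DF=(1 − 531/28931·(0.985700+0.960500))/(1+531/28931) = 9469/10000 ≈ 0.946900
step 4 [2y] swap r/2=982/37949: DF=(1 − 982/37949·(0.985700+0.960500+0.946900))/(1+982/37949) = 4509/5000 ≈ 0.901800
step 5 [2.5y] bond c/2=21/800: DF=(3907829/4000000 − 21/800·(0.985700+0.960500+0.946900+0.901800))/(1+21/800) = 8549/10000 ≈ 0.854900
step 6 [3y] swap r/2=911/27338: DF=(1 − 911/27338·(0.985700+0.960500+0.946900+0.901800+0.854900))/(1+911/27338) = 4089/5000 ≈ 0.817800
step 7 [3.5y] zero: DF = P = 2007/2500 ≈ 0.802800
step 8 [4y] zero: DF = P = 7883/10000 ≈ 0.788300

1 1/2 9857/10000
2 1 1921/2000
3 3/2 9469/10000
4 2 4509/5000
5 5/2 8549/10000
6 3 4089/5000
7 7/2 2007/2500
8 4 7883/10000
DF(2y) is solved at step 4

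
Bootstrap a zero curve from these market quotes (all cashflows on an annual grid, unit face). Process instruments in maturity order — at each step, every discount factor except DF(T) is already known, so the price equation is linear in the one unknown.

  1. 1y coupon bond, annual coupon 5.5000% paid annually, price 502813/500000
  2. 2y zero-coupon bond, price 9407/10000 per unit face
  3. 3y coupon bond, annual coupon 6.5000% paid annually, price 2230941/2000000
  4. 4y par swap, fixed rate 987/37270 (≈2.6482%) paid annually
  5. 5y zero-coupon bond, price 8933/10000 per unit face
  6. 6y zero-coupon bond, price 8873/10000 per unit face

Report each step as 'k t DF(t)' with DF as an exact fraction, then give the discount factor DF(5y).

1 1 2383/2500
2 2 9407/10000
3 3 4659/5000
4 4 9013/10000
5 5 8933/10000
6 6 8873/10000
DF(5y) = 8933/10000 ≈ 0.893300

step 1 [1y] bond c/1=11/200: DF=(502813/500000 − 11/200·(0))/(1+11/200) = 2383/2500 ≈ 0.953200
step 2 [2y] zero: DF = P = 9407/10000 ≈ 0.940700
step 3 [3y] bond c/1=13/200: DF=(2230941/2000000 − 13/200·(0.953200+0.940700))/(1+13/200) = 4659/5000 ≈ 0.931800
step 4 [4y] swap r/1=987/37270: DF=(1 − 987/37270·(0.953200+0.940700+0.931800))/(1+987/37270) = 9013/10000 ≈ 0.901300
step 5 [5y] zero: DF = P = 8933/10000 ≈ 0.893300
step 6 [6y] zero: DF = P = 8873/10000 ≈ 0.887300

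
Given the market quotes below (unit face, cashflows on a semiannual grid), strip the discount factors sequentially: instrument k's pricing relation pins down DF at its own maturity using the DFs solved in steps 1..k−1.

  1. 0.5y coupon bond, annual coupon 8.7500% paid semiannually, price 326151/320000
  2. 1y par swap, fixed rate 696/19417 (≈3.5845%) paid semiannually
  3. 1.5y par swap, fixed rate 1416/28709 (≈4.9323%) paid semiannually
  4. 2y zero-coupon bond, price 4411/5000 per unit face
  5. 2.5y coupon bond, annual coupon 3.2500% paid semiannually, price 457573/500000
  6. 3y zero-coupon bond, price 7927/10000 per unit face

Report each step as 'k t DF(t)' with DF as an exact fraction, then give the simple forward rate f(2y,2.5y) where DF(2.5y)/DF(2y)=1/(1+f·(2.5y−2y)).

1 1/2 1953/2000
2 1 2413/2500
3 3/2 2323/2500
4 2 4411/5000
5 5/2 1681/2000
6 3 7927/10000
f(2y,2.5y) = ((4411/5000)/(1681/2000) − 1)/(1/2) = 834/8405 ≈ 9.9227%

step 1 [0.5y] bond c/2=7/160: DF=(326151/320000 − 7/160·(0))/(1+7/160) = 1953/2000 ≈ 0.976500
step 2 [1y] swap r/2=348/19417: DF=(1 − 348/19417·(0.976500))/(1+348/19417) = 2413/2500 ≈ 0.965200
step 3 [1.5y] swap r/2=708/28709: DF=(1 − 708/28709·(0.976500+0.965200))/(1+708/28709) = 2323/2500 ≈ 0.929200
step 4 [2y] zero: DF = P = 4411/5000 ≈ 0.882200
step 5 [2.5y] bond c/2=13/800: DF=(457573/500000 − 13/800·(0.976500+0.965200+0.929200+0.882200))/(1+13/800) = 1681/2000 ≈ 0.840500
step 6 [3y] zero: DF = P = 7927/10000 ≈ 0.792700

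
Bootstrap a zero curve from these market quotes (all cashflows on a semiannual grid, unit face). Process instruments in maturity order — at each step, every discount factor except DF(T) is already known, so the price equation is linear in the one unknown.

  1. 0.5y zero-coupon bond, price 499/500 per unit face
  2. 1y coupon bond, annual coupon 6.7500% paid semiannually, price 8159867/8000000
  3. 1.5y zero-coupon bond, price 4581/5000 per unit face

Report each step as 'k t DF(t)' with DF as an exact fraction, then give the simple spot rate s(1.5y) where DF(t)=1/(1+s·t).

1 1/2 499/500
2 1 9541/10000
3 3/2 4581/5000
s(1.5y) = (1/(4581/5000) − 1)/(3/2) = 838/13743 ≈ 6.0976%

step 1 [0.5y] zero: DF = P = 499/500 ≈ 0.998000
step 2 [1y] bond c/2=27/800: DF=(8159867/8000000 − 27/800·(0.998000))/(1+27/800) = 9541/10000 ≈ 0.954100
step 3 [1.5y] zero: DF = P = 4581/5000 ≈ 0.916200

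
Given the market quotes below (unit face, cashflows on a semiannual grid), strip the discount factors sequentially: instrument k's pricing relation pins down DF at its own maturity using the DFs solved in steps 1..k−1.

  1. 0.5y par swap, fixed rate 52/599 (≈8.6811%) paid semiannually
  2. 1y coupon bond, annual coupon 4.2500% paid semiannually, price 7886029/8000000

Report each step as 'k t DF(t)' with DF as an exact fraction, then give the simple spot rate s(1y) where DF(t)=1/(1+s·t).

step 1 [0.5y] swap r/2=26/599: DF=(1 − 26/599·(0))/(1+26/599) = 599/625 ≈ 0.958400
step 2 [1y] bond c/2=17/800: DF=(7886029/8000000 − 17/800·(0.958400))/(1+17/800) = 9453/10000 ≈ 0.945300

1 1/2 599/625
2 1 9453/10000
s(1y) = (1/(9453/10000) − 1)/(1) = 547/9453 ≈ 5.7865%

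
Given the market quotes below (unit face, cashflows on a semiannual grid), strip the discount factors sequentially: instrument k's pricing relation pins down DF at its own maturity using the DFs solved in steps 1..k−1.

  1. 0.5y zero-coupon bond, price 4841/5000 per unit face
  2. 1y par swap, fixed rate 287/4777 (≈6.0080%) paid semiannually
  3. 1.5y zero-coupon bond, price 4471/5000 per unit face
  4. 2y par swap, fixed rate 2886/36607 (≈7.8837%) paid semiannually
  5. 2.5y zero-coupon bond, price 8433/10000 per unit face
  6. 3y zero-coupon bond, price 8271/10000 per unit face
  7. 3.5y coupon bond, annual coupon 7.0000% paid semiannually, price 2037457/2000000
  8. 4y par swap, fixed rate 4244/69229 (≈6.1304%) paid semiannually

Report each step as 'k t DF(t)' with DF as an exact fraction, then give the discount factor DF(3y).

step 1 [0.5y] zero: DF = P = 4841/5000 ≈ 0.968200
step 2 [1y] swap r/2=287/9554: DF=(1 − 287/9554·(0.968200))/(1+287/9554) = 4713/5000 ≈ 0.942600
step 3 [1.5y] zero: DF = P = 4471/5000 ≈ 0.894200
step 4 [2y] swap r/2=1443/36607: DF=(1 − 1443/36607·(0.968200+0.942600+0.894200))/(1+1443/36607) = 8557/10000 ≈ 0.855700
step 5 [2.5y] zero: DF = P = 8433/10000 ≈ 0.843300
step 6 [3y] zero: DF = P = 8271/10000 ≈ 0.827100
step 7 [3.5y] bond c/2=7/200: DF=(2037457/2000000 − 7/200·(0.968200+0.942600+0.894200+0.855700+0.843300+0.827100))/(1+7/200) = 201/250 ≈ 0.804000
step 8 [4y] swap r/2=2122/69229: DF=(1 − 2122/69229·(0.968200+0.942600+0.894200+0.855700+0.843300+0.827100+0.804000))/(1+2122/69229) = 3939/5000 ≈ 0.787800

1 1/2 4841/5000
2 1 4713/5000
3 3/2 4471/5000
4 2 8557/10000
5 5/2 8433/10000
6 3 8271/10000
7 7/2 201/250
8 4 3939/5000
DF(3y) = 8271/10000 ≈ 0.827100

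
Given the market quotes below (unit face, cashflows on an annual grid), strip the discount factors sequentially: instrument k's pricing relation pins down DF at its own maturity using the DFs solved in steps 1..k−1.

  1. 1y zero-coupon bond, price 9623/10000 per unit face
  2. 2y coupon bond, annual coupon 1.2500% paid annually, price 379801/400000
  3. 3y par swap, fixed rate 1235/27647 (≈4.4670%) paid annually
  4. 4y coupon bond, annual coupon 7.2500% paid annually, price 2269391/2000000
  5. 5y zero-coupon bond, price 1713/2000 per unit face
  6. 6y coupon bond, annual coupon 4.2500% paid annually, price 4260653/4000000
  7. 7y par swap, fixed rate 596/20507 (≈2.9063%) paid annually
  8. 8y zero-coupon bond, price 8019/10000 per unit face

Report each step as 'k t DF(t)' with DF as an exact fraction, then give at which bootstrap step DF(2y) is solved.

step 1 [1y] zero: DF = P = 9623/10000 ≈ 0.962300
step 2 [2y] bond c/1=1/80: DF=(379801/400000 − 1/80·(0.962300))/(1+1/80) = 9259/10000 ≈ 0.925900
step 3 [3y] swap r/1=1235/27647: DF=(1 − 1235/27647·(0.962300+0.925900))/(1+1235/27647) = 1753/2000 ≈ 0.876500
step 4 [4y] bond c/1=29/400: DF=(2269391/2000000 − 29/400·(0.962300+0.925900+0.876500))/(1+29/400) = 8711/10000 ≈ 0.871100
step 5 [5y] zero: DF = P = 1713/2000 ≈ 0.856500
step 6 [6y] bond c/1=17/400: DF=(4260653/4000000 − 17/400·(0.962300+0.925900+0.876500+0.871100+0.856500))/(1+17/400) = 4193/5000 ≈ 0.838600
step 7 [7y] swap r/1=596/20507: DF=(1 − 596/20507·(0.962300+0.925900+0.876500+0.871100+0.856500+0.838600))/(1+596/20507) = 2053/2500 ≈ 0.821200
step 8 [8y] zero: DF = P = 8019/10000 ≈ 0.801900

1 1 9623/10000
2 2 9259/10000
3 3 1753/2000
4 4 8711/10000
5 5 1713/2000
6 6 4193/5000
7 7 2053/2500
8 8 8019/10000
DF(2y) is solved at step 2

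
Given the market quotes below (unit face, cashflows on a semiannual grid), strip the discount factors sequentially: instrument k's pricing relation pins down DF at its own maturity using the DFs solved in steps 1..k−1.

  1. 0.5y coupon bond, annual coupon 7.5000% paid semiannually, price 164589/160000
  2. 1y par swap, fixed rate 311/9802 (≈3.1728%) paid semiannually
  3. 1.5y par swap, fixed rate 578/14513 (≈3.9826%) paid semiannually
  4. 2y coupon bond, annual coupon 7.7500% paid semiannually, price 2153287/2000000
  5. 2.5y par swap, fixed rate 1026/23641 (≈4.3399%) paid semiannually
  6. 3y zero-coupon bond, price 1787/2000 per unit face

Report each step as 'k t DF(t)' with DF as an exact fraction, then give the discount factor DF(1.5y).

1 1/2 1983/2000
2 1 9689/10000
3 3/2 4711/5000
4 2 4641/5000
5 5/2 4487/5000
6 3 1787/2000
DF(1.5y) = 4711/5000 ≈ 0.942200

step 1 [0.5y] bond c/2=3/80: DF=(164589/160000 − 3/80·(0))/(1+3/80) = 1983/2000 ≈ 0.991500
step 2 [1y] swap r/2=311/19604: DF=(1 − 311/19604·(0.991500))/(1+311/19604) = 9689/10000 ≈ 0.968900
step 3 [1.5y] swap r/2=289/14513: DF=(1 − 289/14513·(0.991500+0.968900))/(1+289/14513) = 4711/5000 ≈ 0.942200
step 4 [2y] bond c/2=31/800: DF=(2153287/2000000 − 31/800·(0.991500+0.968900+0.942200))/(1+31/800) = 4641/5000 ≈ 0.928200
step 5 [2.5y] swap r/2=513/23641: DF=(1 − 513/23641·(0.991500+0.968900+0.942200+0.928200))/(1+513/23641) = 4487/5000 ≈ 0.897400
step 6 [3y] zero: DF = P = 1787/2000 ≈ 0.893500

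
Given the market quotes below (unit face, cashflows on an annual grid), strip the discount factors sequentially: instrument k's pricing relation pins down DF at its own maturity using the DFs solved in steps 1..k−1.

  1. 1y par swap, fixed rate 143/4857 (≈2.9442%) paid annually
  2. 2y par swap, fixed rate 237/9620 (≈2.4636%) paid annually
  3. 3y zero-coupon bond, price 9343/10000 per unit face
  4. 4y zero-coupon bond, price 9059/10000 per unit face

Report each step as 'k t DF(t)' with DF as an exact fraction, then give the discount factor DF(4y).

step 1 [1y] swap r/1=143/4857: DF=(1 − 143/4857·(0))/(1+143/4857) = 4857/5000 ≈ 0.971400
step 2 [2y] swap r/1=237/9620: DF=(1 − 237/9620·(0.971400))/(1+237/9620) = 4763/5000 ≈ 0.952600
step 3 [3y] zero: DF = P = 9343/10000 ≈ 0.934300
step 4 [4y] zero: DF = P = 9059/10000 ≈ 0.905900

1 1 4857/5000
2 2 4763/5000
3 3 9343/10000
4 4 9059/10000
DF(4y) = 9059/10000 ≈ 0.905900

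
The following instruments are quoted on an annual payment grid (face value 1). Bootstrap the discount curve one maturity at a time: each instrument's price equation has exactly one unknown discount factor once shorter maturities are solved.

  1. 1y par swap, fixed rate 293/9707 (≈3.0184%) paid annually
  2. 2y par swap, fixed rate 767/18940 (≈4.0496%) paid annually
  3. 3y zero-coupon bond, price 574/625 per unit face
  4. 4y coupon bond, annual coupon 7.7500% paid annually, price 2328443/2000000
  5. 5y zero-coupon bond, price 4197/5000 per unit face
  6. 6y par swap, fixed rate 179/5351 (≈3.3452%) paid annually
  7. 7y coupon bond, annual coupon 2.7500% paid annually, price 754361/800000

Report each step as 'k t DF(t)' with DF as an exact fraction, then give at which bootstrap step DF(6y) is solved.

1 1 9707/10000
2 2 9233/10000
3 3 574/625
4 4 4391/5000
5 5 4197/5000
6 6 821/1000
7 7 1549/2000
DF(6y) is solved at step 6

step 1 [1y] swap r/1=293/9707: DF=(1 − 293/9707·(0))/(1+293/9707) = 9707/10000 ≈ 0.970700
step 2 [2y] swap r/1=767/18940: DF=(1 − 767/18940·(0.970700))/(1+767/18940) = 9233/10000 ≈ 0.923300
step 3 [3y] zero: DF = P = 574/625 ≈ 0.918400
step 4 [4y] bond c/1=31/400: DF=(2328443/2000000 − 31/400·(0.970700+0.923300+0.918400))/(1+31/400) = 4391/5000 ≈ 0.878200
step 5 [5y] zero: DF = P = 4197/5000 ≈ 0.839400
step 6 [6y] swap r/1=179/5351: DF=(1 − 179/5351·(0.970700+0.923300+0.918400+0.878200+0.839400))/(1+179/5351) = 821/1000 ≈ 0.821000
step 7 [7y] bond c/1=11/400: DF=(754361/800000 − 11/400·(0.970700+0.923300+0.918400+0.878200+0.839400+0.821000))/(1+11/400) = 1549/2000 ≈ 0.774500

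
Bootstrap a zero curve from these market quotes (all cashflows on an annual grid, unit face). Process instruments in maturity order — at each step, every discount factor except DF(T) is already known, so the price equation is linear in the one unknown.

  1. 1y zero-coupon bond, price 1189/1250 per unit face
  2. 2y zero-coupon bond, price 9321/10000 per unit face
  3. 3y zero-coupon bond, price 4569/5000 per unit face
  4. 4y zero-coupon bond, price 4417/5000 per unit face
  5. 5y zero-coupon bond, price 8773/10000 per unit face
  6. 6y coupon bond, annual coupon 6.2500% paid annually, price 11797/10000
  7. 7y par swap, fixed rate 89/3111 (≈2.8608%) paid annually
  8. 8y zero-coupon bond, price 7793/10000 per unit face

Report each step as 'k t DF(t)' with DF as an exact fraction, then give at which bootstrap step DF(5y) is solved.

1 1 1189/1250
2 2 9321/10000
3 3 4569/5000
4 4 4417/5000
5 5 8773/10000
6 6 4211/5000
7 7 411/500
8 8 7793/10000
DF(5y) is solved at step 5

step 1 [1y] zero: DF = P = 1189/1250 ≈ 0.951200
step 2 [2y] zero: DF = P = 9321/10000 ≈ 0.932100
step 3 [3y] zero: DF = P = 4569/5000 ≈ 0.913800
step 4 [4y] zero: DF = P = 4417/5000 ≈ 0.883400
step 5 [5y] zero: DF = P = 8773/10000 ≈ 0.877300
step 6 [6y] bond c/1=1/16: DF=(11797/10000 − 1/16·(0.951200+0.932100+0.913800+0.883400+0.877300))/(1+1/16) = 4211/5000 ≈ 0.842200
step 7 [7y] swap r/1=89/3111: DF=(1 − 89/3111·(0.951200+0.932100+0.913800+0.883400+0.877300+0.842200))/(1+89/3111) = 411/500 ≈ 0.822000
step 8 [8y] zero: DF = P = 7793/10000 ≈ 0.779300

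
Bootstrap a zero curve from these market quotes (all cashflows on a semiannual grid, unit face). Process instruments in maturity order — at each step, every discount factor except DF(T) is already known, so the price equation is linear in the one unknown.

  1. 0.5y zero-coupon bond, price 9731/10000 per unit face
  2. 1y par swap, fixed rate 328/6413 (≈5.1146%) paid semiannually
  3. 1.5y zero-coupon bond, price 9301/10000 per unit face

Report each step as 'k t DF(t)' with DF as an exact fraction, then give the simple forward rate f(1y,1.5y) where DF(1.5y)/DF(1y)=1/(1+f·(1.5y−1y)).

1 1/2 9731/10000
2 1 2377/2500
3 3/2 9301/10000
f(1y,1.5y) = ((2377/2500)/(9301/10000) − 1)/(1/2) = 414/9301 ≈ 4.4511%

step 1 [0.5y] zero: DF = P = 9731/10000 ≈ 0.973100
step 2 [1y] swap r/2=164/6413: DF=(1 − 164/6413·(0.973100))/(1+164/6413) = 2377/2500 ≈ 0.950800
step 3 [1.5y] zero: DF = P = 9301/10000 ≈ 0.930100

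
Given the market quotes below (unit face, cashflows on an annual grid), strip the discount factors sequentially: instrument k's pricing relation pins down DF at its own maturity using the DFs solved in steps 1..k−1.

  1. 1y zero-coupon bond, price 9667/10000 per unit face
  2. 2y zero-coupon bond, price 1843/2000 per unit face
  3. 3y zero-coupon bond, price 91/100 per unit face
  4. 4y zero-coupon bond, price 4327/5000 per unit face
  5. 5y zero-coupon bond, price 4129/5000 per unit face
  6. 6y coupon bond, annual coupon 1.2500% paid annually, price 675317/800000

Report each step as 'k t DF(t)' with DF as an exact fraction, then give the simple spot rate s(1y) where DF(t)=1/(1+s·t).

step 1 [1y] zero: DF = P = 9667/10000 ≈ 0.966700
step 2 [2y] zero: DF = P = 1843/2000 ≈ 0.921500
step 3 [3y] zero: DF = P = 91/100 ≈ 0.910000
step 4 [4y] zero: DF = P = 4327/5000 ≈ 0.865400
step 5 [5y] zero: DF = P = 4129/5000 ≈ 0.825800
step 6 [6y] bond c/1=1/80: DF=(675317/800000 − 1/80·(0.966700+0.921500+0.910000+0.865400+0.825800))/(1+1/80) = 7783/10000 ≈ 0.778300

1 1 9667/10000
2 2 1843/2000
3 3 91/100
4 4 4327/5000
5 5 4129/5000
6 6 7783/10000
s(1y) = (1/(9667/10000) − 1)/(1) = 333/9667 ≈ 3.4447%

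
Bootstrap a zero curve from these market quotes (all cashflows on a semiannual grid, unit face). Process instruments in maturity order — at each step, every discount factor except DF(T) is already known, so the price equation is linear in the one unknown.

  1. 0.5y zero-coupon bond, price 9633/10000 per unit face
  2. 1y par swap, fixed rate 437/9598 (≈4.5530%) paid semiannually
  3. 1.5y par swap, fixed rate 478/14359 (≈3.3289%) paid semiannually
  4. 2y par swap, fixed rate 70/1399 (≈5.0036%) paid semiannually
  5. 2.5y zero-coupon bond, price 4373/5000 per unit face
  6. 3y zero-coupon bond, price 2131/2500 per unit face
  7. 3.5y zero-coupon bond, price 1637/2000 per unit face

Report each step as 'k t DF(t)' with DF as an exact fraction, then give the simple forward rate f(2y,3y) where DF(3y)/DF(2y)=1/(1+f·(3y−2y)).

step 1 [0.5y] zero: DF = P = 9633/10000 ≈ 0.963300
step 2 [1y] swap r/2=437/19196: DF=(1 − 437/19196·(0.963300))/(1+437/19196) = 9563/10000 ≈ 0.956300
step 3 [1.5y] swap r/2=239/14359: DF=(1 − 239/14359·(0.963300+0.956300))/(1+239/14359) = 4761/5000 ≈ 0.952200
step 4 [2y] swap r/2=35/1399: DF=(1 − 35/1399·(0.963300+0.956300+0.952200))/(1+35/1399) = 1811/2000 ≈ 0.905500
step 5 [2.5y] zero: DF = P = 4373/5000 ≈ 0.874600
step 6 [3y] zero: DF = P = 2131/2500 ≈ 0.852400
step 7 [3.5y] zero: DF = P = 1637/2000 ≈ 0.818500

1 1/2 9633/10000
2 1 9563/10000
3 3/2 4761/5000
4 2 1811/2000
5 5/2 4373/5000
6 3 2131/2500
7 7/2 1637/2000
f(2y,3y) = ((1811/2000)/(2131/2500) − 1)/(1) = 531/8524 ≈ 6.2295%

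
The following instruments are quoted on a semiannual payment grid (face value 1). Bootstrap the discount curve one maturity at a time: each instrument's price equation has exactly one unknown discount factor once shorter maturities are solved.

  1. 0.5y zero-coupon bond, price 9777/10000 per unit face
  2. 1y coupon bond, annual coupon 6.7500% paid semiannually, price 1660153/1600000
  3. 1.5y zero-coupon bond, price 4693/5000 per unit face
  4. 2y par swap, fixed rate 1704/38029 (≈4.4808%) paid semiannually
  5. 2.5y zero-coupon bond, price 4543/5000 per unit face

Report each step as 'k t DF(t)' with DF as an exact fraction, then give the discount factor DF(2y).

1 1/2 9777/10000
2 1 4859/5000
3 3/2 4693/5000
4 2 2287/2500
5 5/2 4543/5000
DF(2y) = 2287/2500 ≈ 0.914800

step 1 [0.5y] zero: DF = P = 9777/10000 ≈ 0.977700
step 2 [1y] bond c/2=27/800: DF=(1660153/1600000 − 27/800·(0.977700))/(1+27/800) = 4859/5000 ≈ 0.971800
step 3 [1.5y] zero: DF = P = 4693/5000 ≈ 0.938600
step 4 [2y] swap r/2=852/38029: DF=(1 − 852/38029·(0.977700+0.971800+0.938600))/(1+852/38029) = 2287/2500 ≈ 0.914800
step 5 [2.5y] zero: DF = P = 4543/5000 ≈ 0.908600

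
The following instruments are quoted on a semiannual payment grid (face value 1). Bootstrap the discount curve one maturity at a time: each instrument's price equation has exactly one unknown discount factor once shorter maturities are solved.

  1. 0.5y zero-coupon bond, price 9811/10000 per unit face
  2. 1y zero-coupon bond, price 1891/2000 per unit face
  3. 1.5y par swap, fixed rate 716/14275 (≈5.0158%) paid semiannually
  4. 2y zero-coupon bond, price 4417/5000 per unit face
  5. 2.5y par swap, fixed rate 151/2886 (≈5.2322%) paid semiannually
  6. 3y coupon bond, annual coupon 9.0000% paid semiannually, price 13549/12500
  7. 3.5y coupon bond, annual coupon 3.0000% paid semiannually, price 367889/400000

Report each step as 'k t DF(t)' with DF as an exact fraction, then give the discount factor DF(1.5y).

step 1 [0.5y] zero: DF = P = 9811/10000 ≈ 0.981100
step 2 [1y] zero: DF = P = 1891/2000 ≈ 0.945500
step 3 [1.5y] swap r/2=358/14275: DF=(1 − 358/14275·(0.981100+0.945500))/(1+358/14275) = 2321/2500 ≈ 0.928400
step 4 [2y] zero: DF = P = 4417/5000 ≈ 0.883400
step 5 [2.5y] swap r/2=151/5772: DF=(1 − 151/5772·(0.981100+0.945500+0.928400+0.883400))/(1+151/5772) = 1099/1250 ≈ 0.879200
step 6 [3y] bond c/2=9/200: DF=(13549/12500 − 9/200·(0.981100+0.945500+0.928400+0.883400+0.879200))/(1+9/200) = 524/625 ≈ 0.838400
step 7 [3.5y] bond c/2=3/200: DF=(367889/400000 − 3/200·(0.981100+0.945500+0.928400+0.883400+0.879200+0.838400))/(1+3/200) = 1651/2000 ≈ 0.825500

1 1/2 9811/10000
2 1 1891/2000
3 3/2 2321/2500
4 2 4417/5000
5 5/2 1099/1250
6 3 524/625
7 7/2 1651/2000
DF(1.5y) = 2321/2500 ≈ 0.928400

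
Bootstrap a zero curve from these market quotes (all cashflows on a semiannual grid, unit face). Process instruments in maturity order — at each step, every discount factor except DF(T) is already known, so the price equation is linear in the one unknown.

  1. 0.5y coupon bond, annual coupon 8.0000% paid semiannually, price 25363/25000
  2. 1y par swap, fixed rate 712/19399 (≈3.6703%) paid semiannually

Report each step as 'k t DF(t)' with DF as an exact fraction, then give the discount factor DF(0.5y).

1 1/2 1951/2000
2 1 2411/2500
DF(0.5y) = 1951/2000 ≈ 0.975500

step 1 [0.5y] bond c/2=1/25: DF=(25363/25000 − 1/25·(0))/(1+1/25) = 1951/2000 ≈ 0.975500
step 2 [1y] swap r/2=356/19399: DF=(1 − 356/19399·(0.975500))/(1+356/19399) = 2411/2500 ≈ 0.964400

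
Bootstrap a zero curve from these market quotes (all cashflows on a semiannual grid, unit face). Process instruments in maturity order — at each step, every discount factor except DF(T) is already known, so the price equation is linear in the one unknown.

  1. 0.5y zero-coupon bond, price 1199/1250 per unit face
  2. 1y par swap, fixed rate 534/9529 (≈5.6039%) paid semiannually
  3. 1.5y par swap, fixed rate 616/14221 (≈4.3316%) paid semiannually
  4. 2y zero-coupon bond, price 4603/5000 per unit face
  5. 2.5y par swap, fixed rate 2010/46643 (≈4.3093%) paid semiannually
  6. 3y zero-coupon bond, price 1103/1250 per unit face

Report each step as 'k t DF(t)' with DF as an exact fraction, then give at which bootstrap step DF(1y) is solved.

step 1 [0.5y] zero: DF = P = 1199/1250 ≈ 0.959200
step 2 [1y] swap r/2=267/9529: DF=(1 − 267/9529·(0.959200))/(1+267/9529) = 4733/5000 ≈ 0.946600
step 3 [1.5y] swap r/2=308/14221: DF=(1 − 308/14221·(0.959200+0.946600))/(1+308/14221) = 1173/1250 ≈ 0.938400
step 4 [2y] zero: DF = P = 4603/5000 ≈ 0.920600
step 5 [2.5y] swap r/2=1005/46643: DF=(1 − 1005/46643·(0.959200+0.946600+0.938400+0.920600))/(1+1005/46643) = 1799/2000 ≈ 0.899500
step 6 [3y] zero: DF = P = 1103/1250 ≈ 0.882400

1 1/2 1199/1250
2 1 4733/5000
3 3/2 1173/1250
4 2 4603/5000
5 5/2 1799/2000
6 3 1103/1250
DF(1y) is solved at step 2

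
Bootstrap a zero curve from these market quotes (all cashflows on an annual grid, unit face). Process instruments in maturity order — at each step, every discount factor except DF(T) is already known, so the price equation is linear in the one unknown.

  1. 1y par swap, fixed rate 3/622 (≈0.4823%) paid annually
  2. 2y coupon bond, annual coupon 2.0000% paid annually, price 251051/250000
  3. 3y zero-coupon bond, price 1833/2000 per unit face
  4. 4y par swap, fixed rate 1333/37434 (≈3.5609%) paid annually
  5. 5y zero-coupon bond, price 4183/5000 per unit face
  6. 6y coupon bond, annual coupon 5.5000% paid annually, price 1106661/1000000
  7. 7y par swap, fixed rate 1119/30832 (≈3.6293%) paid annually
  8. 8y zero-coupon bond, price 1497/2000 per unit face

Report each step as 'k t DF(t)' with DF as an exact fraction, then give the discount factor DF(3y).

step 1 [1y] swap r/1=3/622: DF=(1 − 3/622·(0))/(1+3/622) = 622/625 ≈ 0.995200
step 2 [2y] bond c/1=1/50: DF=(251051/250000 − 1/50·(0.995200))/(1+1/50) = 193/200 ≈ 0.965000
step 3 [3y] zero: DF = P = 1833/2000 ≈ 0.916500
step 4 [4y] swap r/1=1333/37434: DF=(1 − 1333/37434·(0.995200+0.965000+0.916500))/(1+1333/37434) = 8667/10000 ≈ 0.866700
step 5 [5y] zero: DF = P = 4183/5000 ≈ 0.836600
step 6 [6y] bond c/1=11/200: DF=(1106661/1000000 − 11/200·(0.995200+0.965000+0.916500+0.866700+0.836600))/(1+11/200) = 4051/5000 ≈ 0.810200
step 7 [7y] swap r/1=1119/30832: DF=(1 − 1119/30832·(0.995200+0.965000+0.916500+0.866700+0.836600+0.810200))/(1+1119/30832) = 3881/5000 ≈ 0.776200
step 8 [8y] zero: DF = P = 1497/2000 ≈ 0.748500

1 1 622/625
2 2 193/200
3 3 1833/2000
4 4 8667/10000
5 5 4183/5000
6 6 4051/5000
7 7 3881/5000
8 8 1497/2000
DF(3y) = 1833/2000 ≈ 0.916500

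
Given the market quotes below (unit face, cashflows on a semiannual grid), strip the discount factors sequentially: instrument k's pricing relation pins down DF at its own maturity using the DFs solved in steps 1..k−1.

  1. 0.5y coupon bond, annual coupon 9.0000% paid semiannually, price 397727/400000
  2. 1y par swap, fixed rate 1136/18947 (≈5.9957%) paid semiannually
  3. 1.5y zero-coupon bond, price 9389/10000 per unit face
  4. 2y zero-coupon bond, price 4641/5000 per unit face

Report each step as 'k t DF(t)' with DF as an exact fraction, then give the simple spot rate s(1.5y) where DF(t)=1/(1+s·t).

1 1/2 1903/2000
2 1 1179/1250
3 3/2 9389/10000
4 2 4641/5000
s(1.5y) = (1/(9389/10000) − 1)/(3/2) = 1222/28167 ≈ 4.3384%

step 1 [0.5y] bond c/2=9/200: DF=(397727/400000 − 9/200·(0))/(1+9/200) = 1903/2000 ≈ 0.951500
step 2 [1y] swap r/2=568/18947: DF=(1 − 568/18947·(0.951500))/(1+568/18947) = 1179/1250 ≈ 0.943200
step 3 [1.5y] zero: DF = P = 9389/10000 ≈ 0.938900
step 4 [2y] zero: DF = P = 4641/5000 ≈ 0.928200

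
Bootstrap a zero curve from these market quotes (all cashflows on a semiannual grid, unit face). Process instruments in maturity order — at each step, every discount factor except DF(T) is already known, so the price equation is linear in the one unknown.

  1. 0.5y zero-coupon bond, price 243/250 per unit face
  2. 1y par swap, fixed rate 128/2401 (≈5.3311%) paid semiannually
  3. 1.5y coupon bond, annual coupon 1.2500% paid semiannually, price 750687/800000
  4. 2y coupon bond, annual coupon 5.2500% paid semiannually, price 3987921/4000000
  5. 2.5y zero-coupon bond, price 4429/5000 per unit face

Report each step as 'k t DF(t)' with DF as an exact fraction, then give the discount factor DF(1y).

1 1/2 243/250
2 1 593/625
3 3/2 4603/5000
4 2 2247/2500
5 5/2 4429/5000
DF(1y) = 593/625 ≈ 0.948800

step 1 [0.5y] zero: DF = P = 243/250 ≈ 0.972000
step 2 [1y] swap r/2=64/2401: DF=(1 − 64/2401·(0.972000))/(1+64/2401) = 593/625 ≈ 0.948800
step 3 [1.5y] bond c/2=1/160: DF=(750687/800000 − 1/160·(0.972000+0.948800))/(1+1/160) = 4603/5000 ≈ 0.920600
step 4 [2y] bond c/2=21/800: DF=(3987921/4000000 − 21/800·(0.972000+0.948800+0.920600))/(1+21/800) = 2247/2500 ≈ 0.898800
step 5 [2.5y] zero: DF = P = 4429/5000 ≈ 0.885800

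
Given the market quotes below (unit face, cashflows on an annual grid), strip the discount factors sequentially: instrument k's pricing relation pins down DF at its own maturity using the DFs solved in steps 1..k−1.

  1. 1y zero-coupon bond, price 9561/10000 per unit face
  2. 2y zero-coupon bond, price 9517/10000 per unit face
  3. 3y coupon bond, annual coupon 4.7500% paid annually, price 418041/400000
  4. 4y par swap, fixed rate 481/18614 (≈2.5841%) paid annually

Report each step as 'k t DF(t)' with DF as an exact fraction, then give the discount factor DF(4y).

step 1 [1y] zero: DF = P = 9561/10000 ≈ 0.956100
step 2 [2y] zero: DF = P = 9517/10000 ≈ 0.951700
step 3 [3y] bond c/1=19/400: DF=(418041/400000 − 19/400·(0.956100+0.951700))/(1+19/400) = 1139/1250 ≈ 0.911200
step 4 [4y] swap r/1=481/18614: DF=(1 − 481/18614·(0.956100+0.951700+0.911200))/(1+481/18614) = 4519/5000 ≈ 0.903800

1 1 9561/10000
2 2 9517/10000
3 3 1139/1250
4 4 4519/5000
DF(4y) = 4519/5000 ≈ 0.903800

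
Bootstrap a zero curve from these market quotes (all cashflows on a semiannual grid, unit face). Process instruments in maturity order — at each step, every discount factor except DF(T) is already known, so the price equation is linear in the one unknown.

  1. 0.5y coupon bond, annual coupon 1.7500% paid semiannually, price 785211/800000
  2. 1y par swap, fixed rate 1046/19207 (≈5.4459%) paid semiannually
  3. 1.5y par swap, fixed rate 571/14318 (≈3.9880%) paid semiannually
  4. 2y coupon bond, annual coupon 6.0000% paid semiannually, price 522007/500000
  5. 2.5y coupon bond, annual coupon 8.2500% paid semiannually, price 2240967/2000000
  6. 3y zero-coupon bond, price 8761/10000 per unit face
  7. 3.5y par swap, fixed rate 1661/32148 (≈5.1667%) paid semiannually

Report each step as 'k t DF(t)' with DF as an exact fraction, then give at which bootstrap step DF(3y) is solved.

1 1/2 973/1000
2 1 9477/10000
3 3/2 9429/10000
4 2 4651/5000
5 5/2 4629/5000
6 3 8761/10000
7 7/2 8339/10000
DF(3y) is solved at step 6

step 1 [0.5y] bond c/2=7/800: DF=(785211/800000 − 7/800·(0))/(1+7/800) = 973/1000 ≈ 0.973000
step 2 [1y] swap r/2=523/19207: DF=(1 − 523/19207·(0.973000))/(1+523/19207) = 9477/10000 ≈ 0.947700
step 3 [1.5y] swap r/2=571/28636: DF=(1 − 571/28636·(0.973000+0.947700))/(1+571/28636) = 9429/10000 ≈ 0.942900
step 4 [2y] bond c/2=3/100: DF=(522007/500000 − 3/100·(0.973000+0.947700+0.942900))/(1+3/100) = 4651/5000 ≈ 0.930200
step 5 [2.5y] bond c/2=33/800: DF=(2240967/2000000 − 33/800·(0.973000+0.947700+0.942900+0.930200))/(1+33/800) = 4629/5000 ≈ 0.925800
step 6 [3y] zero: DF = P = 8761/10000 ≈ 0.876100
step 7 [3.5y] swap r/2=1661/64296: DF=(1 − 1661/64296·(0.973000+0.947700+0.942900+0.930200+0.925800+0.876100))/(1+1661/64296) = 8339/10000 ≈ 0.833900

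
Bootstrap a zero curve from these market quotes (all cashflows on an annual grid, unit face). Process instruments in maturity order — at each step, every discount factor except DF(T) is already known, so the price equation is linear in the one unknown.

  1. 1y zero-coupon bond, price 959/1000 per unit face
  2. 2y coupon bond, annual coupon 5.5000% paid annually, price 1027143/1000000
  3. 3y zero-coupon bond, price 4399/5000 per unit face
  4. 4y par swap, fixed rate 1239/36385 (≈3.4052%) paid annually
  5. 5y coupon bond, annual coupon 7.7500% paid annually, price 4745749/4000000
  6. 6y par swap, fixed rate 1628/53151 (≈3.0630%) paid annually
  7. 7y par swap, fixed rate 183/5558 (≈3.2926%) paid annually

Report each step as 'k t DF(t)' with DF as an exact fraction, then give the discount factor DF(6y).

1 1 959/1000
2 2 2309/2500
3 3 4399/5000
4 4 8761/10000
5 5 4197/5000
6 6 2093/2500
7 7 7987/10000
DF(6y) = 2093/2500 ≈ 0.837200

step 1 [1y] zero: DF = P = 959/1000 ≈ 0.959000
step 2 [2y] bond c/1=11/200: DF=(1027143/1000000 − 11/200·(0.959000))/(1+11/200) = 2309/2500 ≈ 0.923600
step 3 [3y] zero: DF = P = 4399/5000 ≈ 0.879800
step 4 [4y] swap r/1=1239/36385: DF=(1 − 1239/36385·(0.959000+0.923600+0.879800))/(1+1239/36385) = 8761/10000 ≈ 0.876100
step 5 [5y] bond c/1=31/400: DF=(4745749/4000000 − 31/400·(0.959000+0.923600+0.879800+0.876100))/(1+31/400) = 4197/5000 ≈ 0.839400
step 6 [6y] swap r/1=1628/53151: DF=(1 − 1628/53151·(0.959000+0.923600+0.879800+0.876100+0.839400))/(1+1628/53151) = 2093/2500 ≈ 0.837200
step 7 [7y] swap r/1=183/5558: DF=(1 − 183/5558·(0.959000+0.923600+0.879800+0.876100+0.839400+0.837200))/(1+183/5558) = 7987/10000 ≈ 0.798700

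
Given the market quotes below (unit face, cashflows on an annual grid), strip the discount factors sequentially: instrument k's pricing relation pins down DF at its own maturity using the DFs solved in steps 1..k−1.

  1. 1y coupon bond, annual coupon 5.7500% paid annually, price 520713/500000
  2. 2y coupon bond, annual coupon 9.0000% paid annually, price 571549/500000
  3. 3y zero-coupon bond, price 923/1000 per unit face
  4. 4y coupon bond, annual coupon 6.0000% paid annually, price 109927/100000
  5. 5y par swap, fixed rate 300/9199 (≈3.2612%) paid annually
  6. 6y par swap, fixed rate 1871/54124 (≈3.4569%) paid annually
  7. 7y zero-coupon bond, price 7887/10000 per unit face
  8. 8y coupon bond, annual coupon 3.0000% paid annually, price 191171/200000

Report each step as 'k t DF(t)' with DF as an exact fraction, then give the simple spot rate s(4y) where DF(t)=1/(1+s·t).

step 1 [1y] bond c/1=23/400: DF=(520713/500000 − 23/400·(0))/(1+23/400) = 1231/1250 ≈ 0.984800
step 2 [2y] bond c/1=9/100: DF=(571549/500000 − 9/100·(0.984800))/(1+9/100) = 4837/5000 ≈ 0.967400
step 3 [3y] zero: DF = P = 923/1000 ≈ 0.923000
step 4 [4y] bond c/1=3/50: DF=(109927/100000 − 3/50·(0.984800+0.967400+0.923000))/(1+3/50) = 8743/10000 ≈ 0.874300
step 5 [5y] swap r/1=300/9199: DF=(1 − 300/9199·(0.984800+0.967400+0.923000+0.874300))/(1+300/9199) = 17/20 ≈ 0.850000
step 6 [6y] swap r/1=1871/54124: DF=(1 − 1871/54124·(0.984800+0.967400+0.923000+0.874300+0.850000))/(1+1871/54124) = 8129/10000 ≈ 0.812900
step 7 [7y] zero: DF = P = 7887/10000 ≈ 0.788700
step 8 [8y] bond c/1=3/100: DF=(191171/200000 − 3/100·(0.984800+0.967400+0.923000+0.874300+0.850000+0.812900+0.788700))/(1+3/100) = 3737/5000 ≈ 0.747400

1 1 1231/1250
2 2 4837/5000
3 3 923/1000
4 4 8743/10000
5 5 17/20
6 6 8129/10000
7 7 7887/10000
8 8 3737/5000
s(4y) = (1/(8743/10000) − 1)/(4) = 1257/34972 ≈ 3.5943%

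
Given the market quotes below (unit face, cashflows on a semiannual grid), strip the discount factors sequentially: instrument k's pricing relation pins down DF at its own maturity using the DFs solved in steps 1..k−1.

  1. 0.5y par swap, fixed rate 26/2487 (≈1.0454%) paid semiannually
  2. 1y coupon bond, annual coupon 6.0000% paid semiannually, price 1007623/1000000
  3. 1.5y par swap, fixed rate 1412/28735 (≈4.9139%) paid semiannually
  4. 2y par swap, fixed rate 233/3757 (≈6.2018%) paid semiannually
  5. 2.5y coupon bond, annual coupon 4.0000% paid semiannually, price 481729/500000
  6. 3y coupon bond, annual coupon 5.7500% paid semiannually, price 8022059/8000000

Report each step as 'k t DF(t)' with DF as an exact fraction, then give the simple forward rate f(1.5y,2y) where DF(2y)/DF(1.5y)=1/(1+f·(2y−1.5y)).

1 1/2 2487/2500
2 1 9493/10000
3 3/2 4647/5000
4 2 1767/2000
5 5/2 8709/10000
6 3 4227/5000
f(1.5y,2y) = ((4647/5000)/(1767/2000) − 1)/(1/2) = 306/2945 ≈ 10.3905%

step 1 [0.5y] swap r/2=13/2487: DF=(1 − 13/2487·(0))/(1+13/2487) = 2487/2500 ≈ 0.994800
step 2 [1y] bond c/2=3/100: DF=(1007623/1000000 − 3/100·(0.994800))/(1+3/100) = 9493/10000 ≈ 0.949300
step 3 [1.5y] swap r/2=706/28735: DF=(1 − 706/28735·(0.994800+0.949300))/(1+706/28735) = 4647/5000 ≈ 0.929400
step 4 [2y] swap r/2=233/7514: DF=(1 − 233/7514·(0.994800+0.949300+0.929400))/(1+233/7514) = 1767/2000 ≈ 0.883500
step 5 [2.5y] bond c/2=1/50: DF=(481729/500000 − 1/50·(0.994800+0.949300+0.929400+0.883500))/(1+1/50) = 8709/10000 ≈ 0.870900
step 6 [3y] bond c/2=23/800: DF=(8022059/8000000 − 23/800·(0.994800+0.949300+0.929400+0.883500+0.870900))/(1+23/800) = 4227/5000 ≈ 0.845400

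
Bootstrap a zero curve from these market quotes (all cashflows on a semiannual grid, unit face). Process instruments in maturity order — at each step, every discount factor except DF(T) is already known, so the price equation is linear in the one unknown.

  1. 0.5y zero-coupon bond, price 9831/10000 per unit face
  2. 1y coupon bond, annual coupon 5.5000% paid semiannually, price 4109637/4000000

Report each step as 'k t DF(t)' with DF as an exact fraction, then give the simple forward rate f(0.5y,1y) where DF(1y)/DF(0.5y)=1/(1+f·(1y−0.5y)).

step 1 [0.5y] zero: DF = P = 9831/10000 ≈ 0.983100
step 2 [1y] bond c/2=11/400: DF=(4109637/4000000 − 11/400·(0.983100))/(1+11/400) = 1217/1250 ≈ 0.973600

1 1/2 9831/10000
2 1 1217/1250
f(0.5y,1y) = ((9831/10000)/(1217/1250) − 1)/(1/2) = 95/4868 ≈ 1.9515%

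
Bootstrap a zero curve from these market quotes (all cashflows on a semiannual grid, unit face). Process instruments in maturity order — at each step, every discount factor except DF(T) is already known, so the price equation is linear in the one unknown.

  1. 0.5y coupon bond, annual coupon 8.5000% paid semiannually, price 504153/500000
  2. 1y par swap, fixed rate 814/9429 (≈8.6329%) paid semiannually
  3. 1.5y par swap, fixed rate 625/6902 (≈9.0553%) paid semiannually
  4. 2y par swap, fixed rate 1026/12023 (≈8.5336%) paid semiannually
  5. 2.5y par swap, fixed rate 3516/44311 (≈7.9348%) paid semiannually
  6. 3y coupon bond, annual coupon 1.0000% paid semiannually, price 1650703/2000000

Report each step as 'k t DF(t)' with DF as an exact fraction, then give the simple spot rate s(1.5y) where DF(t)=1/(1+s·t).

step 1 [0.5y] bond c/2=17/400: DF=(504153/500000 − 17/400·(0))/(1+17/400) = 1209/1250 ≈ 0.967200
step 2 [1y] swap r/2=407/9429: DF=(1 − 407/9429·(0.967200))/(1+407/9429) = 4593/5000 ≈ 0.918600
step 3 [1.5y] swap r/2=625/13804: DF=(1 − 625/13804·(0.967200+0.918600))/(1+625/13804) = 7/8 ≈ 0.875000
step 4 [2y] swap r/2=513/12023: DF=(1 − 513/12023·(0.967200+0.918600+0.875000))/(1+513/12023) = 8461/10000 ≈ 0.846100
step 5 [2.5y] swap r/2=1758/44311: DF=(1 − 1758/44311·(0.967200+0.918600+0.875000+0.846100))/(1+1758/44311) = 4121/5000 ≈ 0.824200
step 6 [3y] bond c/2=1/200: DF=(1650703/2000000 − 1/200·(0.967200+0.918600+0.875000+0.846100+0.824200))/(1+1/200) = 999/1250 ≈ 0.799200

1 1/2 1209/1250
2 1 4593/5000
3 3/2 7/8
4 2 8461/10000
5 5/2 4121/5000
6 3 999/1250
s(1.5y) = (1/(7/8) − 1)/(3/2) = 2/21 ≈ 9.5238%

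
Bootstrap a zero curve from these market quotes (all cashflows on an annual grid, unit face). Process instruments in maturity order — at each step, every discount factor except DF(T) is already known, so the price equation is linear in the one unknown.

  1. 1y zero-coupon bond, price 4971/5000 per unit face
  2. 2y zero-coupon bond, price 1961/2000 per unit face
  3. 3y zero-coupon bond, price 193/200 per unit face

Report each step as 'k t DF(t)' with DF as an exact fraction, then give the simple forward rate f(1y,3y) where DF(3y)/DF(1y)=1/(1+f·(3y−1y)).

step 1 [1y] zero: DF = P = 4971/5000 ≈ 0.994200
step 2 [2y] zero: DF = P = 1961/2000 ≈ 0.980500
step 3 [3y] zero: DF = P = 193/200 ≈ 0.965000

1 1 4971/5000
2 2 1961/2000
3 3 193/200
f(1y,3y) = ((4971/5000)/(193/200) − 1)/(2) = 73/4825 ≈ 1.5130%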